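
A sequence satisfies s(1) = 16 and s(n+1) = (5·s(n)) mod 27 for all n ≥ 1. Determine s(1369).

16

Listing terms: s(1) = 16,  s(2) = 26,  s(3) = 22,  s(4) = 2,  s(5) = 10,  s(6) = 23,  s(7) = 7,  s(8) = 8,  s(9) = 13,  s(10) = 11,  s(11) = 1,  s(12) = 5,  s(13) = 25,  s(14) = 17,  s(15) = 4,  s(16) = 20,  s(17) = 19,  s(18) = 14,  s(19) = 16.
The sequence repeats with period 18.
(1369 - 1) mod 18 = 0, so s(1369) = s(1) = 16.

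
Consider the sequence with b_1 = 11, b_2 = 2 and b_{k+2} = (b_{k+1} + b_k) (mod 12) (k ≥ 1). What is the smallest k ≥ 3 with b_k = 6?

8

We have b_1 = 11; b_2 = 2; b_3 = 1; b_4 = 3; b_5 = 4; b_6 = 7; b_7 = 11; b_8 = 6; b_9 = 5; b_{10} = 11; b_{11} = 4; b_{12} = 3; b_{13} = 7; b_{14} = 10; b_{15} = 5; b_{16} = 3; b_{17} = 8; b_{18} = 11; b_{19} = 7; b_{20} = 6; b_{21} = 1; b_{22} = 7; b_{23} = 8; b_{24} = 3; b_{25} = 11; b_{26} = 2.
Since (b_{25}, b_{26}) = (b_1, b_2) = (11, 2) (two consecutive terms determine the rest), the sequence is periodic with period 24.
The value 6 first appears (with k ≥ 3) at b_8.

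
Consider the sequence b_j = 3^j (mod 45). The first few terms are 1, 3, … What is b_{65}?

18

Computing terms: b_0 = 1; b_1 = 3; b_2 = 9; b_3 = 27; b_4 = 36; b_5 = 18; b_6 = 9.
Since b_6 = b_2 = 9, the sequence is eventually periodic: after a pre-period of length 2 it cycles with period 4.
For j ≥ 2, b_j depends only on (j - 2) mod 4. (65 - 2) mod 4 = 3, so b_{65} = b_5 = 18.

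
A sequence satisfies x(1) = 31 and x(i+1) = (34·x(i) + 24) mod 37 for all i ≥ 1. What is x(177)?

36

Listing terms: x(1) = 31, x(2) = 5, x(3) = 9, x(4) = 34, x(5) = 33, x(6) = 36, x(7) = 27, x(8) = 17, x(9) = 10, x(10) = 31.
The sequence repeats with period 9.
So x(177) = x(1 + ((177-1) mod 9)) = x(6) = 36.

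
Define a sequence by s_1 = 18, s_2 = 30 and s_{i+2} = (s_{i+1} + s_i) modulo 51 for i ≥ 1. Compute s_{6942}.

12

Listing terms: s_1 = 18,  s_2 = 30,  s_3 = 48,  s_4 = 27,  s_5 = 24,  s_6 = 0,  s_7 = 24,  s_8 = 24,  s_9 = 48,  s_{10} = 21,  s_{11} = 18,  s_{12} = 39,  s_{13} = 6,  s_{14} = 45,  s_{15} = 0,  s_{16} = 45,  s_{17} = 45,  s_{18} = 39,  s_{19} = 33,  s_{20} = 21,  s_{21} = 3,  s_{22} = 24,  s_{23} = 27,  s_{24} = 0,  s_{25} = 27,  s_{26} = 27,  s_{27} = 3,  s_{28} = 30,  s_{29} = 33,  s_{30} = 12,  s_{31} = 45,  s_{32} = 6,  s_{33} = 0,  s_{34} = 6,  s_{35} = 6,  s_{36} = 12,  s_{37} = 18,  s_{38} = 30.
The sequence repeats with period 36.
So s_{6942} = s_{1 + ((6942-1) mod 36)} = s_{30} = 12.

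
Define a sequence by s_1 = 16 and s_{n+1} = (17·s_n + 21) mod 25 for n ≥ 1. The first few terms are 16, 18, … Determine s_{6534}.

8

We have s_1 = 16; s_2 = 18; s_3 = 2; s_4 = 5; s_5 = 6; s_6 = 23; s_7 = 12; s_8 = 0; s_9 = 21; s_{10} = 3; s_{11} = 22; s_{12} = 20; s_{13} = 11; s_{14} = 8; s_{15} = 7; s_{16} = 15; s_{17} = 1; s_{18} = 13; s_{19} = 17; s_{20} = 10; s_{21} = 16.
Since s_{21} = s_1 = 16, the sequence is periodic with period 20.
(6534 - 1) mod 20 = 13, so s_{6534} = s_{14} = 8.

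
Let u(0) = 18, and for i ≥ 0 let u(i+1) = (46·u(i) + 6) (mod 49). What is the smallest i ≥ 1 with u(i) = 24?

We have u(0) = 18, u(1) = 1, u(2) = 3, u(3) = 46, u(4) = 15, u(5) = 10, u(6) = 25, u(7) = 29, u(8) = 17, u(9) = 4, u(10) = 43, u(11) = 24, u(12) = 32, u(13) = 8, u(14) = 31, u(15) = 11, u(16) = 22, u(17) = 38, u(18) = 39, u(19) = 36, u(20) = 45, u(21) = 18.
Since u(21) = u(0) = 18, the sequence is periodic with period 21.
The value 24 first appears (with i ≥ 1) at u(11).

11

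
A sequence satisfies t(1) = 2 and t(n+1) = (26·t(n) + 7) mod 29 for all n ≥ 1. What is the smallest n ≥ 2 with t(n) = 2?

29

Listing terms: t(1) = 2, t(2) = 1, t(3) = 4, t(4) = 24, t(5) = 22, t(6) = 28, t(7) = 10, t(8) = 6, t(9) = 18, t(10) = 11, t(11) = 3, t(12) = 27, t(13) = 13, t(14) = 26, t(15) = 16, t(16) = 17, t(17) = 14, t(18) = 23, t(19) = 25, t(20) = 19, t(21) = 8, t(22) = 12, t(23) = 0, t(24) = 7, t(25) = 15, t(26) = 20, t(27) = 5, t(28) = 21, t(29) = 2.
The sequence repeats with period 28.
The value 2 next appears (with n ≥ 2) at t(29).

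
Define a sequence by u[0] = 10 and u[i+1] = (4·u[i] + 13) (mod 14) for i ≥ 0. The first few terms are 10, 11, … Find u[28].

11

u[0] = 10, u[1] = 11, u[2] = 1, u[3] = 3, u[4] = 11.
Since u[4] = u[1] = 11, the sequence is eventually periodic: after a pre-period of length 1 it cycles with period 3.
For i ≥ 1, u[i] depends only on (i - 1) mod 3. (28 - 1) mod 3 = 0, so u[28] = u[1] = 11.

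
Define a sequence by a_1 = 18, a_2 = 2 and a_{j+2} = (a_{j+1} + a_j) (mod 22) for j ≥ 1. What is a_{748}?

16

Listing terms: a_1 = 18; a_2 = 2; a_3 = 20; a_4 = 0; a_5 = 20; a_6 = 20; a_7 = 18; a_8 = 16; a_9 = 12; a_{10} = 6; a_{11} = 18; a_{12} = 2.
Since (a_{11}, a_{12}) = (a_1, a_2) = (18, 2) (two consecutive terms determine the rest), the sequence is periodic with period 10.
(748 - 1) mod 10 = 7, so a_{748} = a_8 = 16.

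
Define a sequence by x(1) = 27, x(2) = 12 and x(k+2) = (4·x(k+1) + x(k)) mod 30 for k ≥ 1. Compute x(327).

Computing terms: x(1) = 27, x(2) = 12, x(3) = 15, x(4) = 12, x(5) = 3, x(6) = 24, x(7) = 9, x(8) = 0, x(9) = 9, x(10) = 6, x(11) = 3, x(12) = 18, x(13) = 15, x(14) = 18, x(15) = 27, x(16) = 6, x(17) = 21, x(18) = 0, x(19) = 21, x(20) = 24, x(21) = 27, x(22) = 12.
Since (x(21), x(22)) = (x(1), x(2)) = (27, 12) (two consecutive terms determine the rest), the sequence is periodic with period 20.
So x(327) = x(1 + ((327-1) mod 20)) = x(7) = 9.

9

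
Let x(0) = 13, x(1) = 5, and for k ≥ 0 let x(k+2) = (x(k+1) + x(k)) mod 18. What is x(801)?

Computing terms: x(0) = 13, x(1) = 5, x(2) = 0, x(3) = 5, x(4) = 5, x(5) = 10, x(6) = 15, x(7) = 7, x(8) = 4, x(9) = 11, x(10) = 15, x(11) = 8, x(12) = 5, x(13) = 13, x(14) = 0, x(15) = 13, x(16) = 13, x(17) = 8, x(18) = 3, x(19) = 11, x(20) = 14, x(21) = 7, x(22) = 3, x(23) = 10, x(24) = 13, x(25) = 5.
Since (x(24), x(25)) = (x(0), x(1)) = (13, 5) (two consecutive terms determine the rest), the sequence is periodic with period 24.
So x(801) = x(0 + ((801-0) mod 24)) = x(9) = 11.

11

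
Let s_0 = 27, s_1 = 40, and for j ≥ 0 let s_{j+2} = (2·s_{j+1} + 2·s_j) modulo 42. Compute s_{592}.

Listing terms: s_0 = 27,  s_1 = 40,  s_2 = 8,  s_3 = 12,  s_4 = 40,  s_5 = 20,  s_6 = 36,  s_7 = 28,  s_8 = 2,  s_9 = 18,  s_{10} = 40,  s_{11} = 32,  s_{12} = 18,  s_{13} = 16,  s_{14} = 26,  s_{15} = 0,  s_{16} = 10,  s_{17} = 20,  s_{18} = 18,  s_{19} = 34,  s_{20} = 20,  s_{21} = 24,  s_{22} = 4,  s_{23} = 14,  s_{24} = 36,  s_{25} = 16,  s_{26} = 20,  s_{27} = 30,  s_{28} = 16,  s_{29} = 8,  s_{30} = 6,  s_{31} = 28,  s_{32} = 26,  s_{33} = 24,  s_{34} = 16,  s_{35} = 38,  s_{36} = 24,  s_{37} = 40,  s_{38} = 2,  s_{39} = 0,  s_{40} = 4,  s_{41} = 8,  s_{42} = 24,  s_{43} = 22,  s_{44} = 8,  s_{45} = 18,  s_{46} = 10,  s_{47} = 14,  s_{48} = 6,  s_{49} = 40,  s_{50} = 8.
Since (s_{49}, s_{50}) = (s_1, s_2) = (40, 8) (two consecutive terms determine the rest), the sequence is eventually periodic: after a pre-period of length 1 it cycles with period 48.
For j ≥ 1, s_j depends only on (j - 1) mod 48. (592 - 1) mod 48 = 15, so s_{592} = s_{16} = 10.

10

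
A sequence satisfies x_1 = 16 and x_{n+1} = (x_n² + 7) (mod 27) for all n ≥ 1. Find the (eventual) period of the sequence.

Listing terms: x_1 = 16, x_2 = 20, x_3 = 2, x_4 = 11, x_5 = 20.
Since x_5 = x_2 = 20, the sequence is eventually periodic: after a pre-period of length 1 it cycles with period 3.

3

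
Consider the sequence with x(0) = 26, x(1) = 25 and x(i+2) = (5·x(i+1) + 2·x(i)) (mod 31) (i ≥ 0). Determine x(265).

7

Listing terms: x(0) = 26,  x(1) = 25,  x(2) = 22,  x(3) = 5,  x(4) = 7,  x(5) = 14,  x(6) = 22,  x(7) = 14,  x(8) = 21,  x(9) = 9,  x(10) = 25,  x(11) = 19,  x(12) = 21,  x(13) = 19,  x(14) = 13,  x(15) = 10,  x(16) = 14,  x(17) = 28,  x(18) = 13,  x(19) = 28,  x(20) = 11,  x(21) = 18,  x(22) = 19,  x(23) = 7,  x(24) = 11,  x(25) = 7,  x(26) = 26,  x(27) = 20,  x(28) = 28,  x(29) = 25,  x(30) = 26,  x(31) = 25.
The sequence repeats with period 30.
So x(265) = x(0 + ((265-0) mod 30)) = x(25) = 7.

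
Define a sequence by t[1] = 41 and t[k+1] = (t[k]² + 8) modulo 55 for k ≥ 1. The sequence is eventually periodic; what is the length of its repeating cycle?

3

t[1] = 41,  t[2] = 39,  t[3] = 44,  t[4] = 19,  t[5] = 39.
Since t[5] = t[2] = 39, the sequence is eventually periodic: after a pre-period of length 1 it cycles with period 3.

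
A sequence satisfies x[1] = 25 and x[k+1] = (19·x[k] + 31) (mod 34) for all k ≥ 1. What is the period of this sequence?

8

x[1] = 25; x[2] = 30; x[3] = 23; x[4] = 26; x[5] = 15; x[6] = 10; x[7] = 17; x[8] = 14; x[9] = 25.
The sequence repeats with period 8.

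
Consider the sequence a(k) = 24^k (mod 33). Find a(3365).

21

a(0) = 1,  a(1) = 24,  a(2) = 15,  a(3) = 30,  a(4) = 27,  a(5) = 21,  a(6) = 9,  a(7) = 18,  a(8) = 3,  a(9) = 6,  a(10) = 12,  a(11) = 24.
Since a(11) = a(1) = 24, the sequence is eventually periodic: after a pre-period of length 1 it cycles with period 10.
For k ≥ 1, a(k) depends only on (k - 1) mod 10. (3365 - 1) mod 10 = 4, so a(3365) = a(5) = 21.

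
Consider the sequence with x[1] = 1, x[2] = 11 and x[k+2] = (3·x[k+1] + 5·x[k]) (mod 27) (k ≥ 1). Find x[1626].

20

x[1] = 1; x[2] = 11; x[3] = 11; x[4] = 7; x[5] = 22; x[6] = 20; x[7] = 8; x[8] = 16; x[9] = 7; x[10] = 20; x[11] = 14; x[12] = 7; x[13] = 10; x[14] = 11; x[15] = 2; x[16] = 7; x[17] = 4; x[18] = 20; x[19] = 26; x[20] = 16; x[21] = 16; x[22] = 20; x[23] = 5; x[24] = 7; x[25] = 19; x[26] = 11; x[27] = 20; x[28] = 7; x[29] = 13; x[30] = 20; x[31] = 17; x[32] = 16; x[33] = 25; x[34] = 20; x[35] = 23; x[36] = 7; x[37] = 1; x[38] = 11.
Since (x[37], x[38]) = (x[1], x[2]) = (1, 11) (two consecutive terms determine the rest), the sequence is periodic with period 36.
(1626 - 1) mod 36 = 5, so x[1626] = x[6] = 20.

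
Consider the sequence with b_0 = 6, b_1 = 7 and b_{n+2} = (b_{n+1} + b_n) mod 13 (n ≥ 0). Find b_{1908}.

7

Listing terms: b_0 = 6,  b_1 = 7,  b_2 = 0,  b_3 = 7,  b_4 = 7,  b_5 = 1,  b_6 = 8,  b_7 = 9,  b_8 = 4,  b_9 = 0,  b_{10} = 4,  b_{11} = 4,  b_{12} = 8,  b_{13} = 12,  b_{14} = 7,  b_{15} = 6,  b_{16} = 0,  b_{17} = 6,  b_{18} = 6,  b_{19} = 12,  b_{20} = 5,  b_{21} = 4,  b_{22} = 9,  b_{23} = 0,  b_{24} = 9,  b_{25} = 9,  b_{26} = 5,  b_{27} = 1,  b_{28} = 6,  b_{29} = 7.
The sequence repeats with period 28.
So b_{1908} = b_{0 + ((1908-0) mod 28)} = b_4 = 7.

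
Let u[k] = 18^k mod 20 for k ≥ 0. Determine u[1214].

Listing terms: u[0] = 1, u[1] = 18, u[2] = 4, u[3] = 12, u[4] = 16, u[5] = 8, u[6] = 4.
Since u[6] = u[2] = 4, the sequence is eventually periodic: after a pre-period of length 2 it cycles with period 4.
For k ≥ 2, u[k] depends only on (k - 2) mod 4. (1214 - 2) mod 4 = 0, so u[1214] = u[2] = 4.

4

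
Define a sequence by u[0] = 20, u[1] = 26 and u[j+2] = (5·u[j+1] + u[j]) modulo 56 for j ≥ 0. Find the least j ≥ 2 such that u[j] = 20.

6

We have u[0] = 20; u[1] = 26; u[2] = 38; u[3] = 48; u[4] = 54; u[5] = 38; u[6] = 20; u[7] = 26.
The sequence repeats with period 6.
The value 20 next appears (with j ≥ 2) at u[6].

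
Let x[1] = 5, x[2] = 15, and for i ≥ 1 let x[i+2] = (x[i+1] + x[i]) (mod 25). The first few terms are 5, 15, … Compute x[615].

20

x[1] = 5; x[2] = 15; x[3] = 20; x[4] = 10; x[5] = 5; x[6] = 15.
Since (x[5], x[6]) = (x[1], x[2]) = (5, 15) (two consecutive terms determine the rest), the sequence is periodic with period 4.
(615 - 1) mod 4 = 2, so x[615] = x[3] = 20.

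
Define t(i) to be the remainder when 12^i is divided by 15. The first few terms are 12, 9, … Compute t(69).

12

Computing terms: t(1) = 12, t(2) = 9, t(3) = 3, t(4) = 6, t(5) = 12.
The sequence repeats with period 4.
So t(69) = t(1 + ((69-1) mod 4)) = t(1) = 12.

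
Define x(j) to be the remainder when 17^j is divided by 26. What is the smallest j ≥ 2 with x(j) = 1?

Computing terms: x(1) = 17, x(2) = 3, x(3) = 25, x(4) = 9, x(5) = 23, x(6) = 1, x(7) = 17.
The sequence repeats with period 6.
The value 1 first appears (with j ≥ 2) at x(6).

6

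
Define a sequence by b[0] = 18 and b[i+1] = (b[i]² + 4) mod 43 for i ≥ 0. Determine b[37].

We have b[0] = 18,  b[1] = 27,  b[2] = 2,  b[3] = 8,  b[4] = 25,  b[5] = 27.
Since b[5] = b[1] = 27, the sequence is eventually periodic: after a pre-period of length 1 it cycles with period 4.
For i ≥ 1, b[i] depends only on (i - 1) mod 4. (37 - 1) mod 4 = 0, so b[37] = b[1] = 27.

27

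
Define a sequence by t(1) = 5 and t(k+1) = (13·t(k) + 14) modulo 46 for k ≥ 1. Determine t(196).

t(1) = 5, t(2) = 33, t(3) = 29, t(4) = 23, t(5) = 37, t(6) = 35, t(7) = 9, t(8) = 39, t(9) = 15, t(10) = 25, t(11) = 17, t(12) = 5.
Since t(12) = t(1) = 5, the sequence is periodic with period 11.
So t(196) = t(1 + ((196-1) mod 11)) = t(9) = 15.

15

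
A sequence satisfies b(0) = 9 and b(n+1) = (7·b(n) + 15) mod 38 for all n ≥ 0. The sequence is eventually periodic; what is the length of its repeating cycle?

6

Listing terms: b(0) = 9; b(1) = 2; b(2) = 29; b(3) = 28; b(4) = 21; b(5) = 10; b(6) = 9.
Since b(6) = b(0) = 9, the sequence is periodic with period 6.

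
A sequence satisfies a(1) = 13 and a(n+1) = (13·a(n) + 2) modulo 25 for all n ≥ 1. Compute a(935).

Computing terms: a(1) = 13, a(2) = 21, a(3) = 0, a(4) = 2, a(5) = 3, a(6) = 16, a(7) = 10, a(8) = 7, a(9) = 18, a(10) = 11, a(11) = 20, a(12) = 12, a(13) = 8, a(14) = 6, a(15) = 5, a(16) = 17, a(17) = 23, a(18) = 1, a(19) = 15, a(20) = 22, a(21) = 13.
The sequence repeats with period 20.
(935 - 1) mod 20 = 14, so a(935) = a(15) = 5.

5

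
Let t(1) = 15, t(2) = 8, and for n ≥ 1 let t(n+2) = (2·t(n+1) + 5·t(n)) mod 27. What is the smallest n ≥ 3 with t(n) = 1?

We have t(1) = 15, t(2) = 8, t(3) = 10, t(4) = 6, t(5) = 8, t(6) = 19, t(7) = 24, t(8) = 8, t(9) = 1, t(10) = 15, t(11) = 8.
The sequence repeats with period 9.
The value 1 first appears (with n ≥ 3) at t(9).

9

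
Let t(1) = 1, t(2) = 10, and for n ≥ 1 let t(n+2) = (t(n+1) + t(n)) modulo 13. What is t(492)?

3

We have t(1) = 1, t(2) = 10, t(3) = 11, t(4) = 8, t(5) = 6, t(6) = 1, t(7) = 7, t(8) = 8, t(9) = 2, t(10) = 10, t(11) = 12, t(12) = 9, t(13) = 8, t(14) = 4, t(15) = 12, t(16) = 3, t(17) = 2, t(18) = 5, t(19) = 7, t(20) = 12, t(21) = 6, t(22) = 5, t(23) = 11, t(24) = 3, t(25) = 1, t(26) = 4, t(27) = 5, t(28) = 9, t(29) = 1, t(30) = 10.
Since (t(29), t(30)) = (t(1), t(2)) = (1, 10) (two consecutive terms determine the rest), the sequence is periodic with period 28.
So t(492) = t(1 + ((492-1) mod 28)) = t(16) = 3.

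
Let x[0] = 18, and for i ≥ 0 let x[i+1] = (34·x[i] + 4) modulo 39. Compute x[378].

x[0] = 18; x[1] = 31; x[2] = 5; x[3] = 18.
Since x[3] = x[0] = 18, the sequence is periodic with period 3.
So x[378] = x[0 + ((378-0) mod 3)] = x[0] = 18.

18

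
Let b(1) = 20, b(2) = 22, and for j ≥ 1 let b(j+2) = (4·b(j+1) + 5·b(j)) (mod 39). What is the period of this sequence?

4

b(1) = 20, b(2) = 22, b(3) = 32, b(4) = 4, b(5) = 20, b(6) = 22.
Since (b(5), b(6)) = (b(1), b(2)) = (20, 22) (two consecutive terms determine the rest), the sequence is periodic with period 4.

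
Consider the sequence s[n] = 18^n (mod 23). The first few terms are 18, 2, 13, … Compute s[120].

9

Computing terms: s[1] = 18, s[2] = 2, s[3] = 13, s[4] = 4, s[5] = 3, s[6] = 8, s[7] = 6, s[8] = 16, s[9] = 12, s[10] = 9, s[11] = 1, s[12] = 18.
Since s[12] = s[1] = 18, the sequence is periodic with period 11.
So s[120] = s[1 + ((120-1) mod 11)] = s[10] = 9.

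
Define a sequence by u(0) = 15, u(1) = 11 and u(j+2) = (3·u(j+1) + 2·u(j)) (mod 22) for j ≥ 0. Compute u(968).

13

We have u(0) = 15, u(1) = 11, u(2) = 19, u(3) = 13, u(4) = 11, u(5) = 15, u(6) = 1, u(7) = 11, u(8) = 13, u(9) = 17, u(10) = 11, u(11) = 1, u(12) = 3, u(13) = 11, u(14) = 17, u(15) = 7, u(16) = 11, u(17) = 3, u(18) = 9, u(19) = 11, u(20) = 7, u(21) = 21, u(22) = 11, u(23) = 9, u(24) = 5, u(25) = 11, u(26) = 21, u(27) = 19, u(28) = 11, u(29) = 5, u(30) = 15, u(31) = 11.
Since (u(30), u(31)) = (u(0), u(1)) = (15, 11) (two consecutive terms determine the rest), the sequence is periodic with period 30.
So u(968) = u(0 + ((968-0) mod 30)) = u(8) = 13.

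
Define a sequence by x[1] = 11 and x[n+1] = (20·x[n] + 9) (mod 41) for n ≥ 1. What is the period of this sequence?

20

x[1] = 11, x[2] = 24, x[3] = 38, x[4] = 31, x[5] = 14, x[6] = 2, x[7] = 8, x[8] = 5, x[9] = 27, x[10] = 16, x[11] = 1, x[12] = 29, x[13] = 15, x[14] = 22, x[15] = 39, x[16] = 10, x[17] = 4, x[18] = 7, x[19] = 26, x[20] = 37, x[21] = 11.
Since x[21] = x[1] = 11, the sequence is periodic with period 20.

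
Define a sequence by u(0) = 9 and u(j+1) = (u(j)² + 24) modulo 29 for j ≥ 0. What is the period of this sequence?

Computing terms: u(0) = 9,  u(1) = 18,  u(2) = 0,  u(3) = 24,  u(4) = 20,  u(5) = 18.
Since u(5) = u(1) = 18, the sequence is eventually periodic: after a pre-period of length 1 it cycles with period 4.

4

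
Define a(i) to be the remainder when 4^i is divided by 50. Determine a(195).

Computing terms: a(0) = 1,  a(1) = 4,  a(2) = 16,  a(3) = 14,  a(4) = 6,  a(5) = 24,  a(6) = 46,  a(7) = 34,  a(8) = 36,  a(9) = 44,  a(10) = 26,  a(11) = 4.
Since a(11) = a(1) = 4, the sequence is eventually periodic: after a pre-period of length 1 it cycles with period 10.
For i ≥ 1, a(i) depends only on (i - 1) mod 10. (195 - 1) mod 10 = 4, so a(195) = a(5) = 24.

24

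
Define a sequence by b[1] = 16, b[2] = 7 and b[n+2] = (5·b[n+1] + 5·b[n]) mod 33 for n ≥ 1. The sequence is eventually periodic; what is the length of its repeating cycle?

10

We have b[1] = 16,  b[2] = 7,  b[3] = 16,  b[4] = 16,  b[5] = 28,  b[6] = 22,  b[7] = 19,  b[8] = 7,  b[9] = 31,  b[10] = 25,  b[11] = 16,  b[12] = 7.
Since (b[11], b[12]) = (b[1], b[2]) = (16, 7) (two consecutive terms determine the rest), the sequence is periodic with period 10.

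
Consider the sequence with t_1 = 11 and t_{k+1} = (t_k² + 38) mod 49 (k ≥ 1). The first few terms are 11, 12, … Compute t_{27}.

35

t_1 = 11, t_2 = 12, t_3 = 35, t_4 = 38, t_5 = 12.
Since t_5 = t_2 = 12, the sequence is eventually periodic: after a pre-period of length 1 it cycles with period 3.
For k ≥ 2, t_k depends only on (k - 2) mod 3. (27 - 2) mod 3 = 1, so t_{27} = t_3 = 35.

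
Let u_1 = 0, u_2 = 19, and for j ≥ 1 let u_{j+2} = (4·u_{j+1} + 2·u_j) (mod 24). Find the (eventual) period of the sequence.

6

We have u_1 = 0; u_2 = 19; u_3 = 4; u_4 = 6; u_5 = 8; u_6 = 20; u_7 = 0; u_8 = 16; u_9 = 16; u_{10} = 0; u_{11} = 8; u_{12} = 8; u_{13} = 0; u_{14} = 16.
Since (u_{13}, u_{14}) = (u_7, u_8) = (0, 16) (two consecutive terms determine the rest), the sequence is eventually periodic: after a pre-period of length 6 it cycles with period 6.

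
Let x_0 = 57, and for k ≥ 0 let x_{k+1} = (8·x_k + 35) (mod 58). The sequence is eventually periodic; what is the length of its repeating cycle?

Listing terms: x_0 = 57,  x_1 = 27,  x_2 = 19,  x_3 = 13,  x_4 = 23,  x_5 = 45,  x_6 = 47,  x_7 = 5,  x_8 = 17,  x_9 = 55,  x_{10} = 11,  x_{11} = 7,  x_{12} = 33,  x_{13} = 9,  x_{14} = 49,  x_{15} = 21,  x_{16} = 29,  x_{17} = 35,  x_{18} = 25,  x_{19} = 3,  x_{20} = 1,  x_{21} = 43,  x_{22} = 31,  x_{23} = 51,  x_{24} = 37,  x_{25} = 41,  x_{26} = 15,  x_{27} = 39,  x_{28} = 57.
Since x_{28} = x_0 = 57, the sequence is periodic with period 28.

28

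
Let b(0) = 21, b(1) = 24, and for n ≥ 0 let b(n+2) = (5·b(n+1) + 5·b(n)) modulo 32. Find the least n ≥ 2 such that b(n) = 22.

We have b(0) = 21; b(1) = 24; b(2) = 1; b(3) = 29; b(4) = 22; b(5) = 31; b(6) = 9; b(7) = 8; b(8) = 21; b(9) = 17; b(10) = 30; b(11) = 11; b(12) = 13; b(13) = 24; b(14) = 25; b(15) = 21; b(16) = 6; b(17) = 7; b(18) = 1; b(19) = 8; b(20) = 13; b(21) = 9; b(22) = 14; b(23) = 19; b(24) = 5; b(25) = 24; b(26) = 17; b(27) = 13; b(28) = 22; b(29) = 15; b(30) = 25; b(31) = 8; b(32) = 5; b(33) = 1; b(34) = 30; b(35) = 27; b(36) = 29; b(37) = 24; b(38) = 9; b(39) = 5; b(40) = 6; b(41) = 23; b(42) = 17; b(43) = 8; b(44) = 29; b(45) = 25; b(46) = 14; b(47) = 3; b(48) = 21; b(49) = 24.
The sequence repeats with period 48.
The value 22 first appears (with n ≥ 2) at b(4).

4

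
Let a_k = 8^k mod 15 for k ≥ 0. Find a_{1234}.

4

a_0 = 1; a_1 = 8; a_2 = 4; a_3 = 2; a_4 = 1.
The sequence repeats with period 4.
(1234 - 0) mod 4 = 2, so a_{1234} = a_2 = 4.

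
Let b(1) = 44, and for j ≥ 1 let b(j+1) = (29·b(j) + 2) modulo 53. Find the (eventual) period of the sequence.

26

Computing terms: b(1) = 44; b(2) = 6; b(3) = 17; b(4) = 18; b(5) = 47; b(6) = 40; b(7) = 49; b(8) = 45; b(9) = 35; b(10) = 10; b(11) = 27; b(12) = 43; b(13) = 30; b(14) = 24; b(15) = 9; b(16) = 51; b(17) = 50; b(18) = 21; b(19) = 28; b(20) = 19; b(21) = 23; b(22) = 33; b(23) = 5; b(24) = 41; b(25) = 25; b(26) = 38; b(27) = 44.
Since b(27) = b(1) = 44, the sequence is periodic with period 26.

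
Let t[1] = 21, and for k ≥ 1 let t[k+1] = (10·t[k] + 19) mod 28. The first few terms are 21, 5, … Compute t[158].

Computing terms: t[1] = 21; t[2] = 5; t[3] = 13; t[4] = 9; t[5] = 25; t[6] = 17; t[7] = 21.
Since t[7] = t[1] = 21, the sequence is periodic with period 6.
So t[158] = t[1 + ((158-1) mod 6)] = t[2] = 5.

5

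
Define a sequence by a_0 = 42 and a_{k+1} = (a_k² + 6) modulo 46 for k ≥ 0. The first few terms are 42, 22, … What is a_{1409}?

18

Computing terms: a_0 = 42, a_1 = 22, a_2 = 30, a_3 = 32, a_4 = 18, a_5 = 8, a_6 = 24, a_7 = 30.
Since a_7 = a_2 = 30, the sequence is eventually periodic: after a pre-period of length 2 it cycles with period 5.
For k ≥ 2, a_k depends only on (k - 2) mod 5. (1409 - 2) mod 5 = 2, so a_{1409} = a_4 = 18.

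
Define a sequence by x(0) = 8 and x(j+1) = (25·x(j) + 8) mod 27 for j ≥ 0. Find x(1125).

Listing terms: x(0) = 8; x(1) = 19; x(2) = 24; x(3) = 14; x(4) = 7; x(5) = 21; x(6) = 20; x(7) = 22; x(8) = 18; x(9) = 26; x(10) = 10; x(11) = 15; x(12) = 5; x(13) = 25; x(14) = 12; x(15) = 11; x(16) = 13; x(17) = 9; x(18) = 17; x(19) = 1; x(20) = 6; x(21) = 23; x(22) = 16; x(23) = 3; x(24) = 2; x(25) = 4; x(26) = 0; x(27) = 8.
The sequence repeats with period 27.
So x(1125) = x(0 + ((1125-0) mod 27)) = x(18) = 17.

17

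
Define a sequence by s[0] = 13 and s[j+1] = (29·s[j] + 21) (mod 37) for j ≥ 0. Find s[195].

17

We have s[0] = 13, s[1] = 28, s[2] = 19, s[3] = 17, s[4] = 33, s[5] = 16, s[6] = 4, s[7] = 26, s[8] = 35, s[9] = 0, s[10] = 21, s[11] = 1, s[12] = 13.
The sequence repeats with period 12.
(195 - 0) mod 12 = 3, so s[195] = s[3] = 17.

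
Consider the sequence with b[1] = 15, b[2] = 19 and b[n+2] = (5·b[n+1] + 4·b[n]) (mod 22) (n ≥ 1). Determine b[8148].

9

Computing terms: b[1] = 15; b[2] = 19; b[3] = 1; b[4] = 15; b[5] = 13; b[6] = 15; b[7] = 17; b[8] = 13; b[9] = 1; b[10] = 13; b[11] = 3; b[12] = 1; b[13] = 17; b[14] = 1; b[15] = 7; b[16] = 17; b[17] = 3; b[18] = 17; b[19] = 9; b[20] = 3; b[21] = 7; b[22] = 3; b[23] = 21; b[24] = 7; b[25] = 9; b[26] = 7; b[27] = 5; b[28] = 9; b[29] = 21; b[30] = 9; b[31] = 19; b[32] = 21; b[33] = 5; b[34] = 21; b[35] = 15; b[36] = 5; b[37] = 19; b[38] = 5; b[39] = 13; b[40] = 19; b[41] = 15; b[42] = 19.
Since (b[41], b[42]) = (b[1], b[2]) = (15, 19) (two consecutive terms determine the rest), the sequence is periodic with period 40.
(8148 - 1) mod 40 = 27, so b[8148] = b[28] = 9.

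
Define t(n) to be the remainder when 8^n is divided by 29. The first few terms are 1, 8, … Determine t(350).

28

We have t(0) = 1, t(1) = 8, t(2) = 6, t(3) = 19, t(4) = 7, t(5) = 27, t(6) = 13, t(7) = 17, t(8) = 20, t(9) = 15, t(10) = 4, t(11) = 3, t(12) = 24, t(13) = 18, t(14) = 28, t(15) = 21, t(16) = 23, t(17) = 10, t(18) = 22, t(19) = 2, t(20) = 16, t(21) = 12, t(22) = 9, t(23) = 14, t(24) = 25, t(25) = 26, t(26) = 5, t(27) = 11, t(28) = 1.
The sequence repeats with period 28.
(350 - 0) mod 28 = 14, so t(350) = t(14) = 28.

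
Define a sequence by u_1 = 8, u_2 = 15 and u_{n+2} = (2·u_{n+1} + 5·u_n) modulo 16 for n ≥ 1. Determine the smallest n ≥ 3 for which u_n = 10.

Computing terms: u_1 = 8; u_2 = 15; u_3 = 6; u_4 = 7; u_5 = 12; u_6 = 11; u_7 = 2; u_8 = 11; u_9 = 0; u_{10} = 7; u_{11} = 14; u_{12} = 15; u_{13} = 4; u_{14} = 3; u_{15} = 10; u_{16} = 3; u_{17} = 8; u_{18} = 15.
Since (u_{17}, u_{18}) = (u_1, u_2) = (8, 15) (two consecutive terms determine the rest), the sequence is periodic with period 16.
The value 10 first appears (with n ≥ 3) at u_{15}.

15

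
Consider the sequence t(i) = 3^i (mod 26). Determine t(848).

Computing terms: t(1) = 3; t(2) = 9; t(3) = 1; t(4) = 3.
The sequence repeats with period 3.
(848 - 1) mod 3 = 1, so t(848) = t(2) = 9.

9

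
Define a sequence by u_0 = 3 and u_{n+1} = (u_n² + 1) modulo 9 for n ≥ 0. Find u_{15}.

Computing terms: u_0 = 3,  u_1 = 1,  u_2 = 2,  u_3 = 5,  u_4 = 8,  u_5 = 2.
Since u_5 = u_2 = 2, the sequence is eventually periodic: after a pre-period of length 2 it cycles with period 3.
For n ≥ 2, u_n depends only on (n - 2) mod 3. (15 - 2) mod 3 = 1, so u_{15} = u_3 = 5.

5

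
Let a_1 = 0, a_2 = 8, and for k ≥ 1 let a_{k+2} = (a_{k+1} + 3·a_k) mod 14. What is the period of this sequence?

24

We have a_1 = 0, a_2 = 8, a_3 = 8, a_4 = 4, a_5 = 0, a_6 = 12, a_7 = 12, a_8 = 6, a_9 = 0, a_{10} = 4, a_{11} = 4, a_{12} = 2, a_{13} = 0, a_{14} = 6, a_{15} = 6, a_{16} = 10, a_{17} = 0, a_{18} = 2, a_{19} = 2, a_{20} = 8, a_{21} = 0, a_{22} = 10, a_{23} = 10, a_{24} = 12, a_{25} = 0, a_{26} = 8.
Since (a_{25}, a_{26}) = (a_1, a_2) = (0, 8) (two consecutive terms determine the rest), the sequence is periodic with period 24.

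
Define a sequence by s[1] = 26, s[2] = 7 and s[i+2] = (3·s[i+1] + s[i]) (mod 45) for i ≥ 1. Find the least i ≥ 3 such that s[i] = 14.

We have s[1] = 26; s[2] = 7; s[3] = 2; s[4] = 13; s[5] = 41; s[6] = 1; s[7] = 44; s[8] = 43; s[9] = 38; s[10] = 22; s[11] = 14; s[12] = 19; s[13] = 26; s[14] = 7.
Since (s[13], s[14]) = (s[1], s[2]) = (26, 7) (two consecutive terms determine the rest), the sequence is periodic with period 12.
The value 14 first appears (with i ≥ 3) at s[11].

11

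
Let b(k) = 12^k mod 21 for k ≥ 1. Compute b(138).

Computing terms: b(1) = 12; b(2) = 18; b(3) = 6; b(4) = 9; b(5) = 3; b(6) = 15; b(7) = 12.
The sequence repeats with period 6.
(138 - 1) mod 6 = 5, so b(138) = b(6) = 15.

15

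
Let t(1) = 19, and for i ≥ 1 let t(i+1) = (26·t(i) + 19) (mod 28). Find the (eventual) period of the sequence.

We have t(1) = 19; t(2) = 9; t(3) = 1; t(4) = 17; t(5) = 13; t(6) = 21; t(7) = 5; t(8) = 9.
Since t(8) = t(2) = 9, the sequence is eventually periodic: after a pre-period of length 1 it cycles with period 6.

6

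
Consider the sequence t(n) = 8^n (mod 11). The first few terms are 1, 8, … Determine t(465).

10

Listing terms: t(0) = 1; t(1) = 8; t(2) = 9; t(3) = 6; t(4) = 4; t(5) = 10; t(6) = 3; t(7) = 2; t(8) = 5; t(9) = 7; t(10) = 1.
The sequence repeats with period 10.
So t(465) = t(0 + ((465-0) mod 10)) = t(5) = 10.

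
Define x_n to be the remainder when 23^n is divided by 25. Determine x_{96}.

x_1 = 23,  x_2 = 4,  x_3 = 17,  x_4 = 16,  x_5 = 18,  x_6 = 14,  x_7 = 22,  x_8 = 6,  x_9 = 13,  x_{10} = 24,  x_{11} = 2,  x_{12} = 21,  x_{13} = 8,  x_{14} = 9,  x_{15} = 7,  x_{16} = 11,  x_{17} = 3,  x_{18} = 19,  x_{19} = 12,  x_{20} = 1,  x_{21} = 23.
The sequence repeats with period 20.
(96 - 1) mod 20 = 15, so x_{96} = x_{16} = 11.

11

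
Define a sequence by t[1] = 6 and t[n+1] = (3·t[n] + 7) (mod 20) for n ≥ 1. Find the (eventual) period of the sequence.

We have t[1] = 6, t[2] = 5, t[3] = 2, t[4] = 13, t[5] = 6.
Since t[5] = t[1] = 6, the sequence is periodic with period 4.

4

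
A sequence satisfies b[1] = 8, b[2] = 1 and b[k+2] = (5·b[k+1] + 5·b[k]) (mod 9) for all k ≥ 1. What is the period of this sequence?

9

Listing terms: b[1] = 8; b[2] = 1; b[3] = 0; b[4] = 5; b[5] = 7; b[6] = 6; b[7] = 2; b[8] = 4; b[9] = 3; b[10] = 8; b[11] = 1.
Since (b[10], b[11]) = (b[1], b[2]) = (8, 1) (two consecutive terms determine the rest), the sequence is periodic with period 9.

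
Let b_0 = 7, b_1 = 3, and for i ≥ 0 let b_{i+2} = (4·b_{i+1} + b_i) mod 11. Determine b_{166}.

5

Computing terms: b_0 = 7; b_1 = 3; b_2 = 8; b_3 = 2; b_4 = 5; b_5 = 0; b_6 = 5; b_7 = 9; b_8 = 8; b_9 = 8; b_{10} = 7; b_{11} = 3.
Since (b_{10}, b_{11}) = (b_0, b_1) = (7, 3) (two consecutive terms determine the rest), the sequence is periodic with period 10.
So b_{166} = b_{0 + ((166-0) mod 10)} = b_6 = 5.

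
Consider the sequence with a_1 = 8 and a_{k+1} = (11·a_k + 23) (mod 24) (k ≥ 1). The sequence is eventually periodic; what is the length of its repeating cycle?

a_1 = 8, a_2 = 15, a_3 = 20, a_4 = 3, a_5 = 8.
Since a_5 = a_1 = 8, the sequence is periodic with period 4.

4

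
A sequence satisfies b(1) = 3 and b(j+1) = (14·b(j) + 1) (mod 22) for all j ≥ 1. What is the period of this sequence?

5

We have b(1) = 3; b(2) = 21; b(3) = 9; b(4) = 17; b(5) = 19; b(6) = 3.
The sequence repeats with period 5.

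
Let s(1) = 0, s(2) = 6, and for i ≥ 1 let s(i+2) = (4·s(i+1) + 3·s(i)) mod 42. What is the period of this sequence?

Computing terms: s(1) = 0,  s(2) = 6,  s(3) = 24,  s(4) = 30,  s(5) = 24,  s(6) = 18,  s(7) = 18,  s(8) = 0,  s(9) = 12,  s(10) = 6,  s(11) = 18,  s(12) = 6,  s(13) = 36,  s(14) = 36,  s(15) = 0,  s(16) = 24,  s(17) = 12,  s(18) = 36,  s(19) = 12,  s(20) = 30,  s(21) = 30,  s(22) = 0,  s(23) = 6.
The sequence repeats with period 21.

21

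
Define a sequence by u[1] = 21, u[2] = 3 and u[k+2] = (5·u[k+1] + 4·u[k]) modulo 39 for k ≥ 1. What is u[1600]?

Listing terms: u[1] = 21,  u[2] = 3,  u[3] = 21,  u[4] = 0,  u[5] = 6,  u[6] = 30,  u[7] = 18,  u[8] = 15,  u[9] = 30,  u[10] = 15,  u[11] = 0,  u[12] = 21,  u[13] = 27,  u[14] = 24,  u[15] = 33,  u[16] = 27,  u[17] = 33,  u[18] = 0,  u[19] = 15,  u[20] = 36,  u[21] = 6,  u[22] = 18,  u[23] = 36,  u[24] = 18,  u[25] = 0,  u[26] = 33,  u[27] = 9,  u[28] = 21,  u[29] = 24,  u[30] = 9,  u[31] = 24,  u[32] = 0,  u[33] = 18,  u[34] = 12,  u[35] = 15,  u[36] = 6,  u[37] = 12,  u[38] = 6,  u[39] = 0,  u[40] = 24,  u[41] = 3,  u[42] = 33,  u[43] = 21,  u[44] = 3.
The sequence repeats with period 42.
(1600 - 1) mod 42 = 3, so u[1600] = u[4] = 0.

0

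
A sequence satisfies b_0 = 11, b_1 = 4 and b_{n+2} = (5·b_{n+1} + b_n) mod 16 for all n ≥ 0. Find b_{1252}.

Computing terms: b_0 = 11, b_1 = 4, b_2 = 15, b_3 = 15, b_4 = 10, b_5 = 1, b_6 = 15, b_7 = 12, b_8 = 11, b_9 = 3, b_{10} = 10, b_{11} = 5, b_{12} = 3, b_{13} = 4, b_{14} = 7, b_{15} = 7, b_{16} = 10, b_{17} = 9, b_{18} = 7, b_{19} = 12, b_{20} = 3, b_{21} = 11, b_{22} = 10, b_{23} = 13, b_{24} = 11, b_{25} = 4.
The sequence repeats with period 24.
(1252 - 0) mod 24 = 4, so b_{1252} = b_4 = 10.

10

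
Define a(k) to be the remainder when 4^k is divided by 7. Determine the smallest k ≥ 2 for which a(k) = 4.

a(1) = 4,  a(2) = 2,  a(3) = 1,  a(4) = 4.
The sequence repeats with period 3.
The value 4 next appears (with k ≥ 2) at a(4).

4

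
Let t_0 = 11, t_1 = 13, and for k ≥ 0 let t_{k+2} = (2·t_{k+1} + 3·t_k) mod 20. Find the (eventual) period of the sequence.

Computing terms: t_0 = 11,  t_1 = 13,  t_2 = 19,  t_3 = 17,  t_4 = 11,  t_5 = 13.
Since (t_4, t_5) = (t_0, t_1) = (11, 13) (two consecutive terms determine the rest), the sequence is periodic with period 4.

4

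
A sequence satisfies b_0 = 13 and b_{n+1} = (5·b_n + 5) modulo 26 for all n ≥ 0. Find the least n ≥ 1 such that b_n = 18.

1

We have b_0 = 13; b_1 = 18; b_2 = 17; b_3 = 12; b_4 = 13.
The sequence repeats with period 4.
The value 18 first appears (with n ≥ 1) at b_1.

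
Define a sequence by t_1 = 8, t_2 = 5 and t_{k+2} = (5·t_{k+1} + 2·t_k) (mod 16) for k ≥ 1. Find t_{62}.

7

t_1 = 8,  t_2 = 5,  t_3 = 9,  t_4 = 7,  t_5 = 5,  t_6 = 7,  t_7 = 13,  t_8 = 15,  t_9 = 5,  t_{10} = 7.
Since (t_9, t_{10}) = (t_5, t_6) = (5, 7) (two consecutive terms determine the rest), the sequence is eventually periodic: after a pre-period of length 4 it cycles with period 4.
For k ≥ 5, t_k depends only on (k - 5) mod 4. (62 - 5) mod 4 = 1, so t_{62} = t_6 = 7.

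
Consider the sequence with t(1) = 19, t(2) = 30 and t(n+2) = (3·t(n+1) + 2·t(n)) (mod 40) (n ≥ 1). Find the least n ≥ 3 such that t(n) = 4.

4

t(1) = 19, t(2) = 30, t(3) = 8, t(4) = 4, t(5) = 28, t(6) = 12, t(7) = 12, t(8) = 20, t(9) = 4, t(10) = 12, t(11) = 4, t(12) = 36, t(13) = 36, t(14) = 20, t(15) = 12, t(16) = 36, t(17) = 12, t(18) = 28, t(19) = 28, t(20) = 20, t(21) = 36, t(22) = 28, t(23) = 36, t(24) = 4, t(25) = 4, t(26) = 20, t(27) = 28, t(28) = 4, t(29) = 28.
Since (t(28), t(29)) = (t(4), t(5)) = (4, 28) (two consecutive terms determine the rest), the sequence is eventually periodic: after a pre-period of length 3 it cycles with period 24.
The value 4 first appears (with n ≥ 3) at t(4).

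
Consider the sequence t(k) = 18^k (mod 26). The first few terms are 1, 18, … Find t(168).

14

t(0) = 1,  t(1) = 18,  t(2) = 12,  t(3) = 8,  t(4) = 14,  t(5) = 18.
Since t(5) = t(1) = 18, the sequence is eventually periodic: after a pre-period of length 1 it cycles with period 4.
For k ≥ 1, t(k) depends only on (k - 1) mod 4. (168 - 1) mod 4 = 3, so t(168) = t(4) = 14.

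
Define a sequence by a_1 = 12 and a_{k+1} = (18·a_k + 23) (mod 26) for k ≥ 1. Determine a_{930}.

5

Computing terms: a_1 = 12, a_2 = 5, a_3 = 9, a_4 = 3, a_5 = 25, a_6 = 5.
Since a_6 = a_2 = 5, the sequence is eventually periodic: after a pre-period of length 1 it cycles with period 4.
For k ≥ 2, a_k depends only on (k - 2) mod 4. (930 - 2) mod 4 = 0, so a_{930} = a_2 = 5.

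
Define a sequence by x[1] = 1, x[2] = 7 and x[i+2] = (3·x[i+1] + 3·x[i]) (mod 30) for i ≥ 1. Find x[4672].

3

Computing terms: x[1] = 1, x[2] = 7, x[3] = 24, x[4] = 3, x[5] = 21, x[6] = 12, x[7] = 9, x[8] = 3, x[9] = 6, x[10] = 27, x[11] = 9, x[12] = 18, x[13] = 21, x[14] = 27, x[15] = 24, x[16] = 3.
Since (x[15], x[16]) = (x[3], x[4]) = (24, 3) (two consecutive terms determine the rest), the sequence is eventually periodic: after a pre-period of length 2 it cycles with period 12.
For i ≥ 3, x[i] depends only on (i - 3) mod 12. (4672 - 3) mod 12 = 1, so x[4672] = x[4] = 3.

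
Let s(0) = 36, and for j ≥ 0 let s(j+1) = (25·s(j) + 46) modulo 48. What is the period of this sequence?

We have s(0) = 36; s(1) = 34; s(2) = 32; s(3) = 30; s(4) = 28; s(5) = 26; s(6) = 24; s(7) = 22; s(8) = 20; s(9) = 18; s(10) = 16; s(11) = 14; s(12) = 12; s(13) = 10; s(14) = 8; s(15) = 6; s(16) = 4; s(17) = 2; s(18) = 0; s(19) = 46; s(20) = 44; s(21) = 42; s(22) = 40; s(23) = 38; s(24) = 36.
Since s(24) = s(0) = 36, the sequence is periodic with period 24.

24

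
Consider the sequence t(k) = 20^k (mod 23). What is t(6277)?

21

Listing terms: t(0) = 1, t(1) = 20, t(2) = 9, t(3) = 19, t(4) = 12, t(5) = 10, t(6) = 16, t(7) = 21, t(8) = 6, t(9) = 5, t(10) = 8, t(11) = 22, t(12) = 3, t(13) = 14, t(14) = 4, t(15) = 11, t(16) = 13, t(17) = 7, t(18) = 2, t(19) = 17, t(20) = 18, t(21) = 15, t(22) = 1.
Since t(22) = t(0) = 1, the sequence is periodic with period 22.
So t(6277) = t(0 + ((6277-0) mod 22)) = t(7) = 21.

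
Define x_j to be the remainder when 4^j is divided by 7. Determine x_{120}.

Computing terms: x_0 = 1; x_1 = 4; x_2 = 2; x_3 = 1.
The sequence repeats with period 3.
So x_{120} = x_{0 + ((120-0) mod 3)} = x_0 = 1.

1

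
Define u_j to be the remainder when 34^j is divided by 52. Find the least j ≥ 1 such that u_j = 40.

4

u_0 = 1, u_1 = 34, u_2 = 12, u_3 = 44, u_4 = 40, u_5 = 8, u_6 = 12.
Since u_6 = u_2 = 12, the sequence is eventually periodic: after a pre-period of length 2 it cycles with period 4.
The value 40 first appears (with j ≥ 1) at u_4.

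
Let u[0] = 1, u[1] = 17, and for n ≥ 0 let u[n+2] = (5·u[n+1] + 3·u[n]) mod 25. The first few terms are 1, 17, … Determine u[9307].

11

We have u[0] = 1, u[1] = 17, u[2] = 13, u[3] = 16, u[4] = 19, u[5] = 18, u[6] = 22, u[7] = 14, u[8] = 11, u[9] = 22, u[10] = 18, u[11] = 6, u[12] = 9, u[13] = 13, u[14] = 17, u[15] = 24, u[16] = 21, u[17] = 2, u[18] = 23, u[19] = 21, u[20] = 24, u[21] = 8, u[22] = 12, u[23] = 9, u[24] = 6, u[25] = 7, u[26] = 3, u[27] = 11, u[28] = 14, u[29] = 3, u[30] = 7, u[31] = 19, u[32] = 16, u[33] = 12, u[34] = 8, u[35] = 1, u[36] = 4, u[37] = 23, u[38] = 2, u[39] = 4, u[40] = 1, u[41] = 17.
Since (u[40], u[41]) = (u[0], u[1]) = (1, 17) (two consecutive terms determine the rest), the sequence is periodic with period 40.
So u[9307] = u[0 + ((9307-0) mod 40)] = u[27] = 11.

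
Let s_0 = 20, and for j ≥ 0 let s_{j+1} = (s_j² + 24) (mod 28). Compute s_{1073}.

12

We have s_0 = 20,  s_1 = 4,  s_2 = 12,  s_3 = 0,  s_4 = 24,  s_5 = 12.
Since s_5 = s_2 = 12, the sequence is eventually periodic: after a pre-period of length 2 it cycles with period 3.
For j ≥ 2, s_j depends only on (j - 2) mod 3. (1073 - 2) mod 3 = 0, so s_{1073} = s_2 = 12.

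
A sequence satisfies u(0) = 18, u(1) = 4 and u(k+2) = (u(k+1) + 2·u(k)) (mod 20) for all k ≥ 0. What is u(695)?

8

Computing terms: u(0) = 18,  u(1) = 4,  u(2) = 0,  u(3) = 8,  u(4) = 8,  u(5) = 4,  u(6) = 0.
Since (u(5), u(6)) = (u(1), u(2)) = (4, 0) (two consecutive terms determine the rest), the sequence is eventually periodic: after a pre-period of length 1 it cycles with period 4.
For k ≥ 1, u(k) depends only on (k - 1) mod 4. (695 - 1) mod 4 = 2, so u(695) = u(3) = 8.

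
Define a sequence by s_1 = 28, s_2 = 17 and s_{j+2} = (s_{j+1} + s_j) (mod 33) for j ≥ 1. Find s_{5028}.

5

s_1 = 28, s_2 = 17, s_3 = 12, s_4 = 29, s_5 = 8, s_6 = 4, s_7 = 12, s_8 = 16, s_9 = 28, s_{10} = 11, s_{11} = 6, s_{12} = 17, s_{13} = 23, s_{14} = 7, s_{15} = 30, s_{16} = 4, s_{17} = 1, s_{18} = 5, s_{19} = 6, s_{20} = 11, s_{21} = 17, s_{22} = 28, s_{23} = 12, s_{24} = 7, s_{25} = 19, s_{26} = 26, s_{27} = 12, s_{28} = 5, s_{29} = 17, s_{30} = 22, s_{31} = 6, s_{32} = 28, s_{33} = 1, s_{34} = 29, s_{35} = 30, s_{36} = 26, s_{37} = 23, s_{38} = 16, s_{39} = 6, s_{40} = 22, s_{41} = 28, s_{42} = 17.
The sequence repeats with period 40.
So s_{5028} = s_{1 + ((5028-1) mod 40)} = s_{28} = 5.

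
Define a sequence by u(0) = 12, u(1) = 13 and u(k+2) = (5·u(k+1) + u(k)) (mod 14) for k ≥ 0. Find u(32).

7

Computing terms: u(0) = 12,  u(1) = 13,  u(2) = 7,  u(3) = 6,  u(4) = 9,  u(5) = 9,  u(6) = 12,  u(7) = 13.
The sequence repeats with period 6.
(32 - 0) mod 6 = 2, so u(32) = u(2) = 7.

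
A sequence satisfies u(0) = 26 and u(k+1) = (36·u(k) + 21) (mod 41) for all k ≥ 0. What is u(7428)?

19

Computing terms: u(0) = 26,  u(1) = 14,  u(2) = 33,  u(3) = 20,  u(4) = 3,  u(5) = 6,  u(6) = 32,  u(7) = 25,  u(8) = 19,  u(9) = 8,  u(10) = 22,  u(11) = 34,  u(12) = 15,  u(13) = 28,  u(14) = 4,  u(15) = 1,  u(16) = 16,  u(17) = 23,  u(18) = 29,  u(19) = 40,  u(20) = 26.
The sequence repeats with period 20.
So u(7428) = u(0 + ((7428-0) mod 20)) = u(8) = 19.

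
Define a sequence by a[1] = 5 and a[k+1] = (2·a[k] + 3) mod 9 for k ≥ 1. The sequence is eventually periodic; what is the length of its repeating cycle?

Computing terms: a[1] = 5, a[2] = 4, a[3] = 2, a[4] = 7, a[5] = 8, a[6] = 1, a[7] = 5.
The sequence repeats with period 6.

6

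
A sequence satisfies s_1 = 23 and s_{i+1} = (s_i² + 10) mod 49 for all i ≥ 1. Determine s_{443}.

7

Computing terms: s_1 = 23, s_2 = 0, s_3 = 10, s_4 = 12, s_5 = 7, s_6 = 10.
Since s_6 = s_3 = 10, the sequence is eventually periodic: after a pre-period of length 2 it cycles with period 3.
For i ≥ 3, s_i depends only on (i - 3) mod 3. (443 - 3) mod 3 = 2, so s_{443} = s_5 = 7.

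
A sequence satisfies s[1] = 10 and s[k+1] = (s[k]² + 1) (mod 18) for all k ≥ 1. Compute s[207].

14

We have s[1] = 10; s[2] = 11; s[3] = 14; s[4] = 17; s[5] = 2; s[6] = 5; s[7] = 8; s[8] = 11.
Since s[8] = s[2] = 11, the sequence is eventually periodic: after a pre-period of length 1 it cycles with period 6.
For k ≥ 2, s[k] depends only on (k - 2) mod 6. (207 - 2) mod 6 = 1, so s[207] = s[3] = 14.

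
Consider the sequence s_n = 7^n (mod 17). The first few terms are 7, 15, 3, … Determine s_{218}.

s_1 = 7; s_2 = 15; s_3 = 3; s_4 = 4; s_5 = 11; s_6 = 9; s_7 = 12; s_8 = 16; s_9 = 10; s_{10} = 2; s_{11} = 14; s_{12} = 13; s_{13} = 6; s_{14} = 8; s_{15} = 5; s_{16} = 1; s_{17} = 7.
The sequence repeats with period 16.
So s_{218} = s_{1 + ((218-1) mod 16)} = s_{10} = 2.

2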